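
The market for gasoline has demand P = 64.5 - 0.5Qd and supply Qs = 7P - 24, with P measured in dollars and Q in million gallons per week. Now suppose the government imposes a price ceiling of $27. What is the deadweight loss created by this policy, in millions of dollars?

0

Rearranging demand gives Qd = 129 - 2P. In a free market, 129 - 2P = 7P - 24 gives the equilibrium P* = 17, Q* = 95.
Since 27 is above P* = 17, the ceiling does not bind and the free-market outcome prevails.
Since the control does not bind, no trades are prevented and deadweight loss is zero.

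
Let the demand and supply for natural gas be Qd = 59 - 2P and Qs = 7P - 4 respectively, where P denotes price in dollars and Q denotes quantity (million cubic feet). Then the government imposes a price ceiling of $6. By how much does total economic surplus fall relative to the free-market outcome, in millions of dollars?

15.75

In a free market, 59 - 2P = 7P - 4 gives the equilibrium P* = 7, Q* = 45.
Since 6 < 7, the ceiling is binding.
At P = 6: Qd = 59 - 2·6 = 47 and Qs = 7·6 - 4 = 38.
Quantity traded falls to 38. At Q = 38 the demand price is (59 - 38)/2 = 10.5 and the supply price is (4 + 38)/7 = 6.
Deadweight loss = ½ · (10.5 - 6) · (45 - 38) = ½ · 4.5 · 7 = 15.75.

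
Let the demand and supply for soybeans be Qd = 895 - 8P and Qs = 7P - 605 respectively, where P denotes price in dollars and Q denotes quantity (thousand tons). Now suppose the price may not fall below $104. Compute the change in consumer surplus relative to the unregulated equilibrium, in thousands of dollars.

In a free market, 895 - 8P = 7P - 605 gives the equilibrium P* = 100, Q* = 95.
Because the floor (104) lies above the market-clearing price, it is binding.
At P = 104: Qd = 895 - 8·104 = 63 and Qs = 7·104 - 605 = 123.
Consumer surplus without the control is ½ · (111.875 - 100) · 95 = 564.0625.
With the floor, consumers buy 63 units at 104, so CS = ½ · (111.875 - 104) · 63 = 248.0625.
Change in consumer surplus = 248.0625 - 564.0625 = -316.

-316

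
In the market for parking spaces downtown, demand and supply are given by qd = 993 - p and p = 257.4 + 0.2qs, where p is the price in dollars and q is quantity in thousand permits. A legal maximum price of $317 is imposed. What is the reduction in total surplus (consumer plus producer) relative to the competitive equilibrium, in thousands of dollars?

59535

Rearranging supply gives qs = 5p - 1287. Without the control the market clears where 993 - p = 5p - 1287, i.e. p* = 380 and q* = 613.
Because the ceiling (317) lies below the market-clearing price, it is binding.
At p = 317: qd = 993 - 317 = 676 and qs = 5·317 - 1287 = 298.
Quantity traded falls to 298. At q = 298 the demand price is 993 - 298 = 695 and the supply price is (1287 + 298)/5 = 317.
Deadweight loss = ½ · (695 - 317) · (613 - 298) = ½ · 378 · 315 = 59535.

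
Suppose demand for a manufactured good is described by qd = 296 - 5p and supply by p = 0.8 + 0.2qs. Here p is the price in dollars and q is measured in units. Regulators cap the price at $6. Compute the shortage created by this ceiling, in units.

Rearranging supply gives qs = 5p - 4. Equilibrium: 296 - 5p = 5p - 4, so 300 = 10p and p* = 30, q* = 146.
Since 6 < 30, the ceiling is binding.
At p = 6: qd = 296 - 5·6 = 266 and qs = 5·6 - 4 = 26.
Shortage = qd - qs = 266 - 26 = 240.

240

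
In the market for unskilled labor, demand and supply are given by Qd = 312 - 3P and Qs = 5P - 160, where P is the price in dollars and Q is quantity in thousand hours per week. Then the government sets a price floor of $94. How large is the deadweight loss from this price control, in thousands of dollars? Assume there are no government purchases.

Setting quantity demanded equal to quantity supplied, 312 - 3P = 5P - 160, gives P* = 59 and Q* = 135.
The floor of 94 is above the equilibrium price 59, so it binds.
At P = 94: Qd = 312 - 3·94 = 30 and Qs = 5·94 - 160 = 310.
Quantity traded falls to 30. At Q = 30 the demand price is (312 - 30)/3 = 94 and the supply price is (160 + 30)/5 = 38.
Deadweight loss = ½ · (94 - 38) · (135 - 30) = ½ · 56 · 105 = 2940.

2940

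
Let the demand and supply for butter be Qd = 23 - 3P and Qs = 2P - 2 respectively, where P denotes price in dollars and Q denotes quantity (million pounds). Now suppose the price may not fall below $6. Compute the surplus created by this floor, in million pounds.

Setting quantity demanded equal to quantity supplied, 23 - 3P = 2P - 2, gives P* = 5 and Q* = 8.
The floor of 6 is above the equilibrium price 5, so it binds.
At P = 6: Qd = 23 - 3·6 = 5 and Qs = 2·6 - 2 = 10.
Surplus = Qs - Qd = 10 - 5 = 5.

5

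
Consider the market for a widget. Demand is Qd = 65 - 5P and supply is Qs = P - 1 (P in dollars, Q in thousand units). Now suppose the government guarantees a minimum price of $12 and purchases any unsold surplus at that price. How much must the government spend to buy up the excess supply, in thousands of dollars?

72

Without the control the market clears where 65 - 5P = P - 1, i.e. P* = 11 and Q* = 10.
The floor of 12 is above the equilibrium price 11, so it binds.
At P = 12: Qd = 65 - 5·12 = 5 and Qs = 12 - 1 = 11.
Surplus = Qs - Qd = 6.
Government expenditure = surplus × support price = 6 × 12 = 72.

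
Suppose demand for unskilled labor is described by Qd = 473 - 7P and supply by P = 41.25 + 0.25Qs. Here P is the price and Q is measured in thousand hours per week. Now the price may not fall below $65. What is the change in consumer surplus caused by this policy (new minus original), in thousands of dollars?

-297.5

Rearranging supply gives Qs = 4P - 165. Setting quantity demanded equal to quantity supplied, 473 - 7P = 4P - 165, gives P* = 58 and Q* = 67.
Because the floor (65) lies above the market-clearing price, it is binding.
At P = 65: Qd = 473 - 7·65 = 18 and Qs = 4·65 - 165 = 95.
Consumer surplus without the control is ½ · (473/7 - 58) · 67 = 4489/14.
With the floor, consumers buy 18 units at 65, so CS = ½ · (473/7 - 65) · 18 = 162/7.
Change in consumer surplus = 162/7 - 4489/14 = -297.5.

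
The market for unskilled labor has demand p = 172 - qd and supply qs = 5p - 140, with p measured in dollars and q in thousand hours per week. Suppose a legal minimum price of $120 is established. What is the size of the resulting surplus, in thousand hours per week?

408

Rearranging demand gives qd = 172 - p. Without the control the market clears where 172 - p = 5p - 140, i.e. p* = 52 and q* = 120.
Because the floor (120) lies above the market-clearing price, it is binding.
At p = 120: qd = 172 - 120 = 52 and qs = 5·120 - 140 = 460.
Surplus = qs - qd = 460 - 52 = 408.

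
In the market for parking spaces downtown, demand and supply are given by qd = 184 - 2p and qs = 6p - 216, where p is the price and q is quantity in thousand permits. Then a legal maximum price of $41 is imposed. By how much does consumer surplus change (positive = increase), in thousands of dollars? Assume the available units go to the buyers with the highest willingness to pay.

-459

Equilibrium: 184 - 2p = 6p - 216, so 400 = 8p and p* = 50, q* = 84.
Since 41 < 50, the ceiling is binding.
At p = 41: qd = 184 - 2·41 = 102 and qs = 6·41 - 216 = 30.
Consumer surplus without the control is ½ · (92 - 50) · 84 = 1764.
With the ceiling, 30 units are sold at 41 (assume they go to the highest-value buyers). The demand price at q = 30 is 77, so CS = ½ · [(92 - 41) + (77 - 41)] · 30 = 1305.
Change in consumer surplus = 1305 - 1764 = -459.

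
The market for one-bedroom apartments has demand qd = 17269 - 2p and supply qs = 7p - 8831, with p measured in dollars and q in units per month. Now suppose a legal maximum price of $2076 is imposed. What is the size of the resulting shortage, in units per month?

Setting quantity demanded equal to quantity supplied, 17269 - 2p = 7p - 8831, gives p* = 2900 and q* = 11469.
Because the ceiling (2076) lies below the market-clearing price, it is binding.
At p = 2076: qd = 17269 - 2·2076 = 13117 and qs = 7·2076 - 8831 = 5701.
Shortage = qd - qs = 13117 - 5701 = 7416.

7416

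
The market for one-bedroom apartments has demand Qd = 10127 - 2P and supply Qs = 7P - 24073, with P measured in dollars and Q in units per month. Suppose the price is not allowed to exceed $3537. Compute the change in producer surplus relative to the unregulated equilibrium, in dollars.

In a free market, 10127 - 2P = 7P - 24073 gives the equilibrium P* = 3800, Q* = 2527.
Since 3537 < 3800, the ceiling is binding.
At P = 3537: Qd = 10127 - 2·3537 = 3053 and Qs = 7·3537 - 24073 = 686.
Producer surplus without the control is ½ · (3800 - 3439) · 2527 = 456123.5.
With the ceiling, producers sell 686 units at 3537, so PS = ½ · (3537 - 3439) · 686 = 33614.
Change in producer surplus = 33614 - 456123.5 = -422509.5.

-422509.5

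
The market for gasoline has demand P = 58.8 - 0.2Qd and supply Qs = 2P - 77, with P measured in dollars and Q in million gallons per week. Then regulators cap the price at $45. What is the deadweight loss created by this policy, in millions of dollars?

Rearranging demand gives Qd = 294 - 5P. Equilibrium: 294 - 5P = 2P - 77, so 371 = 7P and P* = 53, Q* = 29.
Since 45 < 53, the ceiling is binding.
At P = 45: Qd = 294 - 5·45 = 69 and Qs = 2·45 - 77 = 13.
Quantity traded falls to 13. At Q = 13 the demand price is (294 - 13)/5 = 56.2 and the supply price is (77 + 13)/2 = 45.
Deadweight loss = ½ · (56.2 - 45) · (29 - 13) = ½ · 11.2 · 16 = 89.6.

89.6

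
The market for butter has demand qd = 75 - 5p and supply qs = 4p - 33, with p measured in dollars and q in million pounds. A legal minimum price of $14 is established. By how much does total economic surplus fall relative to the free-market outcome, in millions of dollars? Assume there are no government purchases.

22.5

Equilibrium: 75 - 5p = 4p - 33, so 108 = 9p and p* = 12, q* = 15.
The floor of 14 is above the equilibrium price 12, so it binds.
At p = 14: qd = 75 - 5·14 = 5 and qs = 4·14 - 33 = 23.
Quantity traded falls to 5. At q = 5 the demand price is (75 - 5)/5 = 14 and the supply price is (33 + 5)/4 = 9.5.
Deadweight loss = ½ · (14 - 9.5) · (15 - 5) = ½ · 4.5 · 10 = 22.5.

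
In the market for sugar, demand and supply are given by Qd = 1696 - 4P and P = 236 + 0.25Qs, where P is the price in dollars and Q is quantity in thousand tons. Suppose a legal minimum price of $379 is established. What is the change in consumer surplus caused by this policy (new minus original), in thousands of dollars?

-13622

Rearranging supply gives Qs = 4P - 944. Setting quantity demanded equal to quantity supplied, 1696 - 4P = 4P - 944, gives P* = 330 and Q* = 376.
Since 379 > 330, the floor is binding.
At P = 379: Qd = 1696 - 4·379 = 180 and Qs = 4·379 - 944 = 572.
Consumer surplus without the control is ½ · (424 - 330) · 376 = 17672.
With the floor, consumers buy 180 units at 379, so CS = ½ · (424 - 379) · 180 = 4050.
Change in consumer surplus = 4050 - 17672 = -13622.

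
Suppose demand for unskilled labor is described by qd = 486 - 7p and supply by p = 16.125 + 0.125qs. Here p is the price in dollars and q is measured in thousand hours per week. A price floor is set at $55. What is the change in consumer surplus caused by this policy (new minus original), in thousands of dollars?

-2100

Rearranging supply gives qs = 8p - 129. Without the control the market clears where 486 - 7p = 8p - 129, i.e. p* = 41 and q* = 199.
Since 55 > 41, the floor is binding.
At p = 55: qd = 486 - 7·55 = 101 and qs = 8·55 - 129 = 311.
Consumer surplus without the control is ½ · (486/7 - 41) · 199 = 39601/14.
With the floor, consumers buy 101 units at 55, so CS = ½ · (486/7 - 55) · 101 = 10201/14.
Change in consumer surplus = 10201/14 - 39601/14 = -2100.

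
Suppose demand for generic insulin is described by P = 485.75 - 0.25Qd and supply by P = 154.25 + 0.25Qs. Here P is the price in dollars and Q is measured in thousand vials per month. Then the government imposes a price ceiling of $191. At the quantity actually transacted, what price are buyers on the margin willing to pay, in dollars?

Rearranging demand gives Qd = 1943 - 4P; rearranging supply gives Qs = 4P - 617. In a free market, 1943 - 4P = 4P - 617 gives the equilibrium P* = 320, Q* = 663.
Since 191 < 320, the ceiling is binding.
At P = 191: Qd = 1943 - 4·191 = 1179 and Qs = 4·191 - 617 = 147.
Only 147 units reach the market. On the demand curve, the marginal buyer's willingness to pay at Q = 147 is (1943 - 147)/4 = 449.

449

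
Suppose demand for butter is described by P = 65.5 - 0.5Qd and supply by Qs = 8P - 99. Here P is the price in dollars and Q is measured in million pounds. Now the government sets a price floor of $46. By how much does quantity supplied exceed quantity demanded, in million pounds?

230

Rearranging demand gives Qd = 131 - 2P. Without the control the market clears where 131 - 2P = 8P - 99, i.e. P* = 23 and Q* = 85.
Because the floor (46) lies above the market-clearing price, it is binding.
At P = 46: Qd = 131 - 2·46 = 39 and Qs = 8·46 - 99 = 269.
Surplus = Qs - Qd = 269 - 39 = 230.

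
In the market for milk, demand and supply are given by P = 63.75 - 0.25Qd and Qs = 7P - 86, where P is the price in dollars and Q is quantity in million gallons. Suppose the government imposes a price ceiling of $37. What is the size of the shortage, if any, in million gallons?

Rearranging demand gives Qd = 255 - 4P. Equilibrium: 255 - 4P = 7P - 86, so 341 = 11P and P* = 31, Q* = 131.
The ceiling of 37 is above the equilibrium price 31, so it is not binding; the market clears at P* = 31, Q* = 131.
Since the control does not bind, there is no shortage.

0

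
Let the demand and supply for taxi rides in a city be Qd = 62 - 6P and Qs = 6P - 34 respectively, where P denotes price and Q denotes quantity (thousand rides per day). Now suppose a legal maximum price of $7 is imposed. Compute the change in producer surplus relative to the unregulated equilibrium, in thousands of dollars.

Setting quantity demanded equal to quantity supplied, 62 - 6P = 6P - 34, gives P* = 8 and Q* = 14.
The ceiling of 7 is below the equilibrium price 8, so it binds.
At P = 7: Qd = 62 - 6·7 = 20 and Qs = 6·7 - 34 = 8.
Producer surplus without the control is ½ · (8 - 17/3) · 14 = 49/3.
With the ceiling, producers sell 8 units at 7, so PS = ½ · (7 - 17/3) · 8 = 16/3.
Change in producer surplus = 16/3 - 49/3 = -11.

-11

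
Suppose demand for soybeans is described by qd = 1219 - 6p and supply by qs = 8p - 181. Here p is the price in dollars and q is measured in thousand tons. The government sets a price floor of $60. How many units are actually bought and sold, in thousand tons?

619

In a free market, 1219 - 6p = 8p - 181 gives the equilibrium p* = 100, q* = 619.
The floor of 60 is below the equilibrium price 100, so it is not binding; the market clears at p* = 100, q* = 619.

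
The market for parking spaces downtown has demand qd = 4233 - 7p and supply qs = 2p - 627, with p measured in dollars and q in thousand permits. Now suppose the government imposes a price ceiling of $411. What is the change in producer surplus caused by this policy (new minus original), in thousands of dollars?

Without the control the market clears where 4233 - 7p = 2p - 627, i.e. p* = 540 and q* = 453.
Because the ceiling (411) lies below the market-clearing price, it is binding.
At p = 411: qd = 4233 - 7·411 = 1356 and qs = 2·411 - 627 = 195.
Producer surplus without the control is ½ · (540 - 313.5) · 453 = 51302.25.
With the ceiling, producers sell 195 units at 411, so PS = ½ · (411 - 313.5) · 195 = 9506.25.
Change in producer surplus = 9506.25 - 51302.25 = -41796.

-41796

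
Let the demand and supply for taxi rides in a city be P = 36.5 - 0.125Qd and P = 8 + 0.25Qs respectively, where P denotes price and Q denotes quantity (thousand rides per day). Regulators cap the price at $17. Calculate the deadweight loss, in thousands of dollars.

Rearranging demand gives Qd = 292 - 8P; rearranging supply gives Qs = 4P - 32. In a free market, 292 - 8P = 4P - 32 gives the equilibrium P* = 27, Q* = 76.
The ceiling of 17 is below the equilibrium price 27, so it binds.
At P = 17: Qd = 292 - 8·17 = 156 and Qs = 4·17 - 32 = 36.
Quantity traded falls to 36. At Q = 36 the demand price is (292 - 36)/8 = 32 and the supply price is (32 + 36)/4 = 17.
Deadweight loss = ½ · (32 - 17) · (76 - 36) = ½ · 15 · 40 = 300.

300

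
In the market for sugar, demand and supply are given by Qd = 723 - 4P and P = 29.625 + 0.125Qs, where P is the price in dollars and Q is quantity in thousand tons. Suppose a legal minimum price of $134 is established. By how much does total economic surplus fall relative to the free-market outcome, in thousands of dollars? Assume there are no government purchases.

8748

Rearranging supply gives Qs = 8P - 237. In a free market, 723 - 4P = 8P - 237 gives the equilibrium P* = 80, Q* = 403.
The floor of 134 is above the equilibrium price 80, so it binds.
At P = 134: Qd = 723 - 4·134 = 187 and Qs = 8·134 - 237 = 835.
Quantity traded falls to 187. At Q = 187 the demand price is (723 - 187)/4 = 134 and the supply price is (237 + 187)/8 = 53.
Deadweight loss = ½ · (134 - 53) · (403 - 187) = ½ · 81 · 216 = 8748.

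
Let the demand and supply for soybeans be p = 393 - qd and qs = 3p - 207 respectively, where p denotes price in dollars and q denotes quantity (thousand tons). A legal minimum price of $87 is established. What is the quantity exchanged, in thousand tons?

Rearranging demand gives qd = 393 - p. Equilibrium: 393 - p = 3p - 207, so 600 = 4p and p* = 150, q* = 243.
The floor of 87 is below the equilibrium price 150, so it is not binding; the market clears at p* = 150, q* = 243.

243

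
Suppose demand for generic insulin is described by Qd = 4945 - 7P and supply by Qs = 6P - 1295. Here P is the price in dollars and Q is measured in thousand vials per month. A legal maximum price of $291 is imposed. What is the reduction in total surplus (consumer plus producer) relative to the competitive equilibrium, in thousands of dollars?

Equilibrium: 4945 - 7P = 6P - 1295, so 6240 = 13P and P* = 480, Q* = 1585.
The ceiling of 291 is below the equilibrium price 480, so it binds.
At P = 291: Qd = 4945 - 7·291 = 2908 and Qs = 6·291 - 1295 = 451.
Quantity traded falls to 451. At Q = 451 the demand price is (4945 - 451)/7 = 642 and the supply price is (1295 + 451)/6 = 291.
Deadweight loss = ½ · (642 - 291) · (1585 - 451) = ½ · 351 · 1134 = 199017.

199017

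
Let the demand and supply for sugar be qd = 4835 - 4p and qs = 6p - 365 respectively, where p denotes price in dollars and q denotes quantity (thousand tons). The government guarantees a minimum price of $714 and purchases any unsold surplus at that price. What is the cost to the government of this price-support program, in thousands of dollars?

1385160

Without the control the market clears where 4835 - 4p = 6p - 365, i.e. p* = 520 and q* = 2755.
Because the floor (714) lies above the market-clearing price, it is binding.
At p = 714: qd = 4835 - 4·714 = 1979 and qs = 6·714 - 365 = 3919.
Surplus = qs - qd = 1940.
Government expenditure = surplus × support price = 1940 × 714 = 1385160.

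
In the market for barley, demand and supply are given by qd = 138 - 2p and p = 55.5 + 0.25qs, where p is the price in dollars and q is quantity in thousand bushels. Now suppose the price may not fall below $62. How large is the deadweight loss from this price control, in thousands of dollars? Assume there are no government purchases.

Rearranging supply gives qs = 4p - 222. In a free market, 138 - 2p = 4p - 222 gives the equilibrium p* = 60, q* = 18.
The floor of 62 is above the equilibrium price 60, so it binds.
At p = 62: qd = 138 - 2·62 = 14 and qs = 4·62 - 222 = 26.
Quantity traded falls to 14. At q = 14 the demand price is (138 - 14)/2 = 62 and the supply price is (222 + 14)/4 = 59.
Deadweight loss = ½ · (62 - 59) · (18 - 14) = ½ · 3 · 4 = 6.

6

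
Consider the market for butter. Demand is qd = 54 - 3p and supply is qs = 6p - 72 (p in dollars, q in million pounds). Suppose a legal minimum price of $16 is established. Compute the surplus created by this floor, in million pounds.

Setting quantity demanded equal to quantity supplied, 54 - 3p = 6p - 72, gives p* = 14 and q* = 12.
The floor of 16 is above the equilibrium price 14, so it binds.
At p = 16: qd = 54 - 3·16 = 6 and qs = 6·16 - 72 = 24.
Surplus = qs - qd = 24 - 6 = 18.

18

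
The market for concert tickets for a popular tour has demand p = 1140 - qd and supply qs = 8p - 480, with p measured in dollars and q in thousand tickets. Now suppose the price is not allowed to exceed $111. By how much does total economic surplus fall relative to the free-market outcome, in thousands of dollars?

Rearranging demand gives qd = 1140 - p. Setting quantity demanded equal to quantity supplied, 1140 - p = 8p - 480, gives p* = 180 and q* = 960.
Since 111 < 180, the ceiling is binding.
At p = 111: qd = 1140 - 111 = 1029 and qs = 8·111 - 480 = 408.
Quantity traded falls to 408. At q = 408 the demand price is 1140 - 408 = 732 and the supply price is (480 + 408)/8 = 111.
Deadweight loss = ½ · (732 - 111) · (960 - 408) = ½ · 621 · 552 = 171396.

171396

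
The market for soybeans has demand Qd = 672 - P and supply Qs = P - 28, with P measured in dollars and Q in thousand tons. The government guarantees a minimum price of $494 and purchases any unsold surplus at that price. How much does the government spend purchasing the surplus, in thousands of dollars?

Equilibrium: 672 - P = P - 28, so 700 = 2P and P* = 350, Q* = 322.
Because the floor (494) lies above the market-clearing price, it is binding.
At P = 494: Qd = 672 - 494 = 178 and Qs = 494 - 28 = 466.
Surplus = Qs - Qd = 288.
Government expenditure = surplus × support price = 288 × 494 = 142272.

142272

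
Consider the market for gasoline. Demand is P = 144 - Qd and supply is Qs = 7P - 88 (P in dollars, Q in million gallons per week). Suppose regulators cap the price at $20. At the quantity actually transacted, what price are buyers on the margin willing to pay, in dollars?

Rearranging demand gives Qd = 144 - P. Setting quantity demanded equal to quantity supplied, 144 - P = 7P - 88, gives P* = 29 and Q* = 115.
Because the ceiling (20) lies below the market-clearing price, it is binding.
At P = 20: Qd = 144 - 20 = 124 and Qs = 7·20 - 88 = 52.
Only 52 units reach the market. On the demand curve, the marginal buyer's willingness to pay at Q = 52 is (144 - 52) = 92.

92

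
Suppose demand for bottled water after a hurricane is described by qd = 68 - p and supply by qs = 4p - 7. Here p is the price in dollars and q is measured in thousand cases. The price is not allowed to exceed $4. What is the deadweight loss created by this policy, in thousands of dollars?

In a free market, 68 - p = 4p - 7 gives the equilibrium p* = 15, q* = 53.
Because the ceiling (4) lies below the market-clearing price, it is binding.
At p = 4: qd = 68 - 4 = 64 and qs = 4·4 - 7 = 9.
Quantity traded falls to 9. At q = 9 the demand price is 68 - 9 = 59 and the supply price is (7 + 9)/4 = 4.
Deadweight loss = ½ · (59 - 4) · (53 - 9) = ½ · 55 · 44 = 1210.

1210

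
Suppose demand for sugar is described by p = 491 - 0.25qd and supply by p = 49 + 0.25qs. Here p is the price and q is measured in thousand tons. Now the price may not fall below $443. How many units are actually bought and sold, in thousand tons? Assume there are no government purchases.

Rearranging demand gives qd = 1964 - 4p; rearranging supply gives qs = 4p - 196. Equilibrium: 1964 - 4p = 4p - 196, so 2160 = 8p and p* = 270, q* = 884.
Because the floor (443) lies above the market-clearing price, it is binding.
At p = 443: qd = 1964 - 4·443 = 192 and qs = 4·443 - 196 = 1576.
The quantity actually transacted is the short side, demand: 192.

192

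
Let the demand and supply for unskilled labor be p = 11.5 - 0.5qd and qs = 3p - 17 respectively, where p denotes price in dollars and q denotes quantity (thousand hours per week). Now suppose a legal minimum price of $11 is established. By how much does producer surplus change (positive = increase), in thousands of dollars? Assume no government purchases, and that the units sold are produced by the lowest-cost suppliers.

-3

Rearranging demand gives qd = 23 - 2p. Without the control the market clears where 23 - 2p = 3p - 17, i.e. p* = 8 and q* = 7.
The floor of 11 is above the equilibrium price 8, so it binds.
At p = 11: qd = 23 - 2·11 = 1 and qs = 3·11 - 17 = 16.
Producer surplus without the control is ½ · (8 - 17/3) · 7 = 49/6.
With the floor, 1 units are sold at 11. The supply price at q = 1 is 6, so PS = ½ · [(11 - 17/3) + (11 - 6)] · 1 = 31/6.
Change in producer surplus = 31/6 - 49/6 = -3.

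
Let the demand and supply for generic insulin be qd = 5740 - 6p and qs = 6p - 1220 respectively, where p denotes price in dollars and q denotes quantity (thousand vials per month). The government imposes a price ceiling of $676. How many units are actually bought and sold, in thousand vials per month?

Without the control the market clears where 5740 - 6p = 6p - 1220, i.e. p* = 580 and q* = 2260.
The ceiling of 676 is above the equilibrium price 580, so it is not binding; the market clears at p* = 580, q* = 2260.

2260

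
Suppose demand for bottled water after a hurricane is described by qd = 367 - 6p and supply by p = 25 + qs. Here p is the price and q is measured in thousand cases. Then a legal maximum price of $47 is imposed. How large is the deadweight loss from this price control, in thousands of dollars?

Rearranging supply gives qs = p - 25. Setting quantity demanded equal to quantity supplied, 367 - 6p = p - 25, gives p* = 56 and q* = 31.
The ceiling of 47 is below the equilibrium price 56, so it binds.
At p = 47: qd = 367 - 6·47 = 85 and qs = 47 - 25 = 22.
Quantity traded falls to 22. At q = 22 the demand price is (367 - 22)/6 = 57.5 and the supply price is 25 + 22 = 47.
Deadweight loss = ½ · (57.5 - 47) · (31 - 22) = ½ · 10.5 · 9 = 47.25.

47.25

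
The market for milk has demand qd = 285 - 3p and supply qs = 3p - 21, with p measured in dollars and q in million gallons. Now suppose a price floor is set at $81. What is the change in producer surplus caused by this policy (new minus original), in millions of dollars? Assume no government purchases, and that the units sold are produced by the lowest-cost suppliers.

-90

Without the control the market clears where 285 - 3p = 3p - 21, i.e. p* = 51 and q* = 132.
Since 81 > 51, the floor is binding.
At p = 81: qd = 285 - 3·81 = 42 and qs = 3·81 - 21 = 222.
Producer surplus without the control is ½ · (51 - 7) · 132 = 2904.
With the floor, 42 units are sold at 81. The supply price at q = 42 is 21, so PS = ½ · [(81 - 7) + (81 - 21)] · 42 = 2814.
Change in producer surplus = 2814 - 2904 = -90.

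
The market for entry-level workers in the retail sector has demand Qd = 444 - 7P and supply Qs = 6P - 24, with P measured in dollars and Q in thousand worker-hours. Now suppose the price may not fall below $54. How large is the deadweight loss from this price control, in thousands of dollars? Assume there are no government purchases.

2457

Without the control the market clears where 444 - 7P = 6P - 24, i.e. P* = 36 and Q* = 192.
Since 54 > 36, the floor is binding.
At P = 54: Qd = 444 - 7·54 = 66 and Qs = 6·54 - 24 = 300.
Quantity traded falls to 66. At Q = 66 the demand price is (444 - 66)/7 = 54 and the supply price is (24 + 66)/6 = 15.
Deadweight loss = ½ · (54 - 15) · (192 - 66) = ½ · 39 · 126 = 2457.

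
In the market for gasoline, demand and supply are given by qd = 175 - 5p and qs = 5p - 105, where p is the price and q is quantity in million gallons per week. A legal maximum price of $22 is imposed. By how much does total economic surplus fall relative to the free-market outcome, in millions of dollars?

Setting quantity demanded equal to quantity supplied, 175 - 5p = 5p - 105, gives p* = 28 and q* = 35.
The ceiling of 22 is below the equilibrium price 28, so it binds.
At p = 22: qd = 175 - 5·22 = 65 and qs = 5·22 - 105 = 5.
Quantity traded falls to 5. At q = 5 the demand price is (175 - 5)/5 = 34 and the supply price is (105 + 5)/5 = 22.
Deadweight loss = ½ · (34 - 22) · (35 - 5) = ½ · 12 · 30 = 180.

180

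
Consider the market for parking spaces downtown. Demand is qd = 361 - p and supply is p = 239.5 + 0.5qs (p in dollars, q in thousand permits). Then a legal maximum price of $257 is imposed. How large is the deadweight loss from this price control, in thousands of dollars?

Rearranging supply gives qs = 2p - 479. Without the control the market clears where 361 - p = 2p - 479, i.e. p* = 280 and q* = 81.
The ceiling of 257 is below the equilibrium price 280, so it binds.
At p = 257: qd = 361 - 257 = 104 and qs = 2·257 - 479 = 35.
Quantity traded falls to 35. At q = 35 the demand price is 361 - 35 = 326 and the supply price is (479 + 35)/2 = 257.
Deadweight loss = ½ · (326 - 257) · (81 - 35) = ½ · 69 · 46 = 1587.

1587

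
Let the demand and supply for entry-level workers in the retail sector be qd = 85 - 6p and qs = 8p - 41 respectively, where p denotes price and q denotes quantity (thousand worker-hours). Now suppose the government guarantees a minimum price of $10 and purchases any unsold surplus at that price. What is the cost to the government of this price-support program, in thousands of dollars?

140

Equilibrium: 85 - 6p = 8p - 41, so 126 = 14p and p* = 9, q* = 31.
Because the floor (10) lies above the market-clearing price, it is binding.
At p = 10: qd = 85 - 6·10 = 25 and qs = 8·10 - 41 = 39.
Surplus = qs - qd = 14.
Government expenditure = surplus × support price = 14 × 10 = 140.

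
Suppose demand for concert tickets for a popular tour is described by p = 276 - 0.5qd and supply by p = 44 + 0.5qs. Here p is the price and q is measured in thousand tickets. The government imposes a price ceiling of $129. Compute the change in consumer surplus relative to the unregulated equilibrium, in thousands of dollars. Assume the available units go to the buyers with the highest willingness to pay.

Rearranging demand gives qd = 552 - 2p; rearranging supply gives qs = 2p - 88. Without the control the market clears where 552 - 2p = 2p - 88, i.e. p* = 160 and q* = 232.
The ceiling of 129 is below the equilibrium price 160, so it binds.
At p = 129: qd = 552 - 2·129 = 294 and qs = 2·129 - 88 = 170.
Consumer surplus without the control is ½ · (276 - 160) · 232 = 13456.
With the ceiling, 170 units are sold at 129 (assume they go to the highest-value buyers). The demand price at q = 170 is 191, so CS = ½ · [(276 - 129) + (191 - 129)] · 170 = 17765.
Change in consumer surplus = 17765 - 13456 = 4309.

4309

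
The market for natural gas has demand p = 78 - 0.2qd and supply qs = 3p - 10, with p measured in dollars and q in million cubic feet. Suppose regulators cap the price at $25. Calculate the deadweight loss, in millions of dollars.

1500

Rearranging demand gives qd = 390 - 5p. Setting quantity demanded equal to quantity supplied, 390 - 5p = 3p - 10, gives p* = 50 and q* = 140.
The ceiling of 25 is below the equilibrium price 50, so it binds.
At p = 25: qd = 390 - 5·25 = 265 and qs = 3·25 - 10 = 65.
Quantity traded falls to 65. At q = 65 the demand price is (390 - 65)/5 = 65 and the supply price is (10 + 65)/3 = 25.
Deadweight loss = ½ · (65 - 25) · (140 - 65) = ½ · 40 · 75 = 1500.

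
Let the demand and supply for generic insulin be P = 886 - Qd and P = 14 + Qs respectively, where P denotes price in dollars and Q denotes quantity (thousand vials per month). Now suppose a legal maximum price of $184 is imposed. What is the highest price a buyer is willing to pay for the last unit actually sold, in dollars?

716

Rearranging demand gives Qd = 886 - P; rearranging supply gives Qs = P - 14. Equilibrium: 886 - P = P - 14, so 900 = 2P and P* = 450, Q* = 436.
The ceiling of 184 is below the equilibrium price 450, so it binds.
At P = 184: Qd = 886 - 184 = 702 and Qs = 184 - 14 = 170.
Only 170 units reach the market. On the demand curve, the marginal buyer's willingness to pay at Q = 170 is (886 - 170) = 716.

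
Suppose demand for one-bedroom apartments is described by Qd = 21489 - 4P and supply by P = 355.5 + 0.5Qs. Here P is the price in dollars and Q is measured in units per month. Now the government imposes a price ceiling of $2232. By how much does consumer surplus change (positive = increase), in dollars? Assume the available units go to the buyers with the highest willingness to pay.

Rearranging supply gives Qs = 2P - 711. In a free market, 21489 - 4P = 2P - 711 gives the equilibrium P* = 3700, Q* = 6689.
Since 2232 < 3700, the ceiling is binding.
At P = 2232: Qd = 21489 - 4·2232 = 12561 and Qs = 2·2232 - 711 = 3753.
Consumer surplus without the control is ½ · (5372.25 - 3700) · 6689 = 5592840.125.
With the ceiling, 3753 units are sold at 2232 (assume they go to the highest-value buyers). The demand price at Q = 3753 is 4434, so CS = ½ · [(5372.25 - 2232) + (4434 - 2232)] · 3753 = 10024732.125.
Change in consumer surplus = 10024732.125 - 5592840.125 = 4431892.

4431892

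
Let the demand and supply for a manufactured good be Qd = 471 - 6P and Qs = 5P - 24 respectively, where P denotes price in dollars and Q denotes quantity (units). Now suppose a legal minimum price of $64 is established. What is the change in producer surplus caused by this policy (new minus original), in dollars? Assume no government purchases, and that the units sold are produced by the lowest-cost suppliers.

Without the control the market clears where 471 - 6P = 5P - 24, i.e. P* = 45 and Q* = 201.
Since 64 > 45, the floor is binding.
At P = 64: Qd = 471 - 6·64 = 87 and Qs = 5·64 - 24 = 296.
Producer surplus without the control is ½ · (45 - 4.8) · 201 = 4040.1.
With the floor, 87 units are sold at 64. The supply price at Q = 87 is 22.2, so PS = ½ · [(64 - 4.8) + (64 - 22.2)] · 87 = 4393.5.
Change in producer surplus = 4393.5 - 4040.1 = 353.4.

353.4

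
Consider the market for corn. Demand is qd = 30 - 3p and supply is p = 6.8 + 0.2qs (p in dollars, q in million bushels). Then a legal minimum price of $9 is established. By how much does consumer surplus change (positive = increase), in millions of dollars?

-4.5

Rearranging supply gives qs = 5p - 34. Setting quantity demanded equal to quantity supplied, 30 - 3p = 5p - 34, gives p* = 8 and q* = 6.
The floor of 9 is above the equilibrium price 8, so it binds.
At p = 9: qd = 30 - 3·9 = 3 and qs = 5·9 - 34 = 11.
Consumer surplus without the control is ½ · (10 - 8) · 6 = 6.
With the floor, consumers buy 3 units at 9, so CS = ½ · (10 - 9) · 3 = 1.5.
Change in consumer surplus = 1.5 - 6 = -4.5.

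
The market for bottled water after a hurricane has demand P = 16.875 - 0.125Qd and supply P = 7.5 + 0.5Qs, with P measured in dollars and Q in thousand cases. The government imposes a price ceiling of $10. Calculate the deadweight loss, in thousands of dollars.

31.25

Rearranging demand gives Qd = 135 - 8P; rearranging supply gives Qs = 2P - 15. Equilibrium: 135 - 8P = 2P - 15, so 150 = 10P and P* = 15, Q* = 15.
Since 10 < 15, the ceiling is binding.
At P = 10: Qd = 135 - 8·10 = 55 and Qs = 2·10 - 15 = 5.
Quantity traded falls to 5. At Q = 5 the demand price is (135 - 5)/8 = 16.25 and the supply price is (15 + 5)/2 = 10.
Deadweight loss = ½ · (16.25 - 10) · (15 - 5) = ½ · 6.25 · 10 = 31.25.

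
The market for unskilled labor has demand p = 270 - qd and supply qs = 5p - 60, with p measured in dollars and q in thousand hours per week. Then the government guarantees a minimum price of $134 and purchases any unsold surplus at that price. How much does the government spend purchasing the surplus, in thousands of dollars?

Rearranging demand gives qd = 270 - p. In a free market, 270 - p = 5p - 60 gives the equilibrium p* = 55, q* = 215.
Because the floor (134) lies above the market-clearing price, it is binding.
At p = 134: qd = 270 - 134 = 136 and qs = 5·134 - 60 = 610.
Surplus = qs - qd = 474.
Government expenditure = surplus × support price = 474 × 134 = 63516.

63516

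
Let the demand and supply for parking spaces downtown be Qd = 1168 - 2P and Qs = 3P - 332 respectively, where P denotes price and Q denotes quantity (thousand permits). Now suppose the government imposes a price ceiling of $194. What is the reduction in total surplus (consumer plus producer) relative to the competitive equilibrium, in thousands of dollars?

42135

Without the control the market clears where 1168 - 2P = 3P - 332, i.e. P* = 300 and Q* = 568.
The ceiling of 194 is below the equilibrium price 300, so it binds.
At P = 194: Qd = 1168 - 2·194 = 780 and Qs = 3·194 - 332 = 250.
Quantity traded falls to 250. At Q = 250 the demand price is (1168 - 250)/2 = 459 and the supply price is (332 + 250)/3 = 194.
Deadweight loss = ½ · (459 - 194) · (568 - 250) = ½ · 265 · 318 = 42135.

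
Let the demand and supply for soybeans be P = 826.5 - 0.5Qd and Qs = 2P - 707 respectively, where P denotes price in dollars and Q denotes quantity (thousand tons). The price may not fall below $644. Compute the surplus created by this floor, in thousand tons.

216

Rearranging demand gives Qd = 1653 - 2P. Setting quantity demanded equal to quantity supplied, 1653 - 2P = 2P - 707, gives P* = 590 and Q* = 473.
Because the floor (644) lies above the market-clearing price, it is binding.
At P = 644: Qd = 1653 - 2·644 = 365 and Qs = 2·644 - 707 = 581.
Surplus = Qs - Qd = 581 - 365 = 216.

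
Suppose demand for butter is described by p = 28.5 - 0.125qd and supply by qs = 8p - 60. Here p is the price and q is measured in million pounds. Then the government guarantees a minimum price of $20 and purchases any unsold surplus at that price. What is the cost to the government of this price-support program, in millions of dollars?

640

Rearranging demand gives qd = 228 - 8p. Without the control the market clears where 228 - 8p = 8p - 60, i.e. p* = 18 and q* = 84.
Because the floor (20) lies above the market-clearing price, it is binding.
At p = 20: qd = 228 - 8·20 = 68 and qs = 8·20 - 60 = 100.
Surplus = qs - qd = 32.
Government expenditure = surplus × support price = 32 × 20 = 640.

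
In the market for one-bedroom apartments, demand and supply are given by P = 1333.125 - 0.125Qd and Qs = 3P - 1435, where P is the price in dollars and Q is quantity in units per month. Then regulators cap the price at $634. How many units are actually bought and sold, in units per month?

467

Rearranging demand gives Qd = 10665 - 8P. Setting quantity demanded equal to quantity supplied, 10665 - 8P = 3P - 1435, gives P* = 1100 and Q* = 1865.
The ceiling of 634 is below the equilibrium price 1100, so it binds.
At P = 634: Qd = 10665 - 8·634 = 5593 and Qs = 3·634 - 1435 = 467.
The quantity actually transacted is the short side, supply: 467.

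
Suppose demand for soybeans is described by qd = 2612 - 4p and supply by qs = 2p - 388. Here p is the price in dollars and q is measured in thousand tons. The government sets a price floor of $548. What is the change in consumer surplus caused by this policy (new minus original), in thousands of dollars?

Without the control the market clears where 2612 - 4p = 2p - 388, i.e. p* = 500 and q* = 612.
Because the floor (548) lies above the market-clearing price, it is binding.
At p = 548: qd = 2612 - 4·548 = 420 and qs = 2·548 - 388 = 708.
Consumer surplus without the control is ½ · (653 - 500) · 612 = 46818.
With the floor, consumers buy 420 units at 548, so CS = ½ · (653 - 548) · 420 = 22050.
Change in consumer surplus = 22050 - 46818 = -24768.

-24768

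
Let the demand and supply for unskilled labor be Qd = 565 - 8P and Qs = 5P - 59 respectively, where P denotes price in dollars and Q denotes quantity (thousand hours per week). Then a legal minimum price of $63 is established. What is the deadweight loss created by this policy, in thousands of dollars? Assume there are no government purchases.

Setting quantity demanded equal to quantity supplied, 565 - 8P = 5P - 59, gives P* = 48 and Q* = 181.
Because the floor (63) lies above the market-clearing price, it is binding.
At P = 63: Qd = 565 - 8·63 = 61 and Qs = 5·63 - 59 = 256.
Quantity traded falls to 61. At Q = 61 the demand price is (565 - 61)/8 = 63 and the supply price is (59 + 61)/5 = 24.
Deadweight loss = ½ · (63 - 24) · (181 - 61) = ½ · 39 · 120 = 2340.

2340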